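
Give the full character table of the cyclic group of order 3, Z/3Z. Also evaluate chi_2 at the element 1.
Character table of Z/3Z (irreps indexed chi_0,...,chi_2 with chi_k(m) = zeta_3^(k*m), zeta_3 = exp(2*pi*i/3)):
  irrep \ class  {0} (size 1)  {1} (size 1)    {2} (size 1)  
  chi_0          1             1               1             
  chi_1          1             exp(2*I*pi/3)   exp(-2*I*pi/3)
  chi_2          1             exp(-2*I*pi/3)  exp(2*I*pi/3) 

Spot check: chi_2(1) = zeta_3^(2*1) = zeta_3^2 = exp(-2*I*pi/3).

Z/3Z is abelian, so all 3 irreducible complex representations are 1-dimensional. They are given by chi_k(m) = zeta_3^(k*m) for k = 0,...,2. Row orthogonality: sum_m chi_k(m) conj(chi_l(m)) = 3 * [k = l].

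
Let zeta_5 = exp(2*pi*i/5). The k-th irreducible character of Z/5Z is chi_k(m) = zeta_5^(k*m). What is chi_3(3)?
chi_3(3) = zeta_5^9 = exp(-2*I*pi/5)

Proof sketch: chi_3(3) = zeta_5^(3*3) = zeta_5^9. Since zeta_5^5 = 1, this equals zeta_5^4 = exp(2*pi*i*4/5) = exp(-2*I*pi/5).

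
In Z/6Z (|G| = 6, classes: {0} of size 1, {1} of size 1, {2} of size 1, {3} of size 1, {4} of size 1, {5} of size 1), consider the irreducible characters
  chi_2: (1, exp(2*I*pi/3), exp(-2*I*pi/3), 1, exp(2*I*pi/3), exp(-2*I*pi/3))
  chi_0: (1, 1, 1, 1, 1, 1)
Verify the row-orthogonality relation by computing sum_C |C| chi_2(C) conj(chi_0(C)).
Sum = 0; so <chi_2, chi_0> = 0 (distinct irreducibles are orthogonal).

Justification: Compute term by term over conjugacy classes (|C| * chi_2(C) * conj(chi_0(C))):
  1*(1)*conj(1) + 1*(exp(2*I*pi/3))*conj(1) + 1*(exp(-2*I*pi/3))*conj(1) + 1*(1)*conj(1) + 1*(exp(2*I*pi/3))*conj(1) + 1*(exp(-2*I*pi/3))*conj(1)
  = (1) + (exp(2*I*pi/3)) + (exp(-2*I*pi/3)) + (1) + (exp(2*I*pi/3)) + (exp(-2*I*pi/3))
  = 0.
(Exp terms are combined using exp(i*s)*conj(exp(i*t)) = exp(i*(s-t)), and sums of them are collapsed using the identity that for every m > 1 the m distinct m-th roots of unity sum to 0, e.g. 1 + exp(2*I*pi/3) + exp(-2*I*pi/3) = 0.)
Dividing by |G| = 6 gives 0/6 = 0, matching the row-orthogonality relation <chi_2, chi_0> = [chi_2 = chi_0].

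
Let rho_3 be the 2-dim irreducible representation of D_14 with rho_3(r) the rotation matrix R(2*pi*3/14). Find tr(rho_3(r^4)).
chi_{rho_3}(r^4) = 2*cos(2*pi*3*4/14) = 2*cos(2*pi/7)

Why: rho_3(r^4) is rotation by angle 2*pi*3*4/14, whose trace is 2*cos(2*pi*3*4/14) = 2*cos(2*pi/7).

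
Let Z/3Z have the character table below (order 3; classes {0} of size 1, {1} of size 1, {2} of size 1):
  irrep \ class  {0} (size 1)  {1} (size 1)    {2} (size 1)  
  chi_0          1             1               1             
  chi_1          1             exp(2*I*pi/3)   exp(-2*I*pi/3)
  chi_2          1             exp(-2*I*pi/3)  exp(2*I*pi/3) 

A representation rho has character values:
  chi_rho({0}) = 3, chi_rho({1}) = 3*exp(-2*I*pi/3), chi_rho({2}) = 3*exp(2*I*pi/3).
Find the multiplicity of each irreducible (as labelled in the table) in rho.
Multiplicities: chi_0: 0, chi_1: 0, chi_2: 3.

Justification: Use <chi_rho, chi> = (1/|G|) sum_C |C| * chi_rho(C) * conj(chi(C)) with |G| = 3 for each irreducible chi in the table:
  <chi_rho, chi_0> = (1/3)[1*(3)*conj(1) + 1*(3*exp(-2*I*pi/3))*conj(1) + 1*(3*exp(2*I*pi/3))*conj(1)]
      = (1/3)[(3) + (3*exp(-2*I*pi/3)) + (3*exp(2*I*pi/3))] = 0/3 = 0
  <chi_rho, chi_1> = (1/3)[1*(3)*conj(1) + 1*(3*exp(-2*I*pi/3))*conj(exp(2*I*pi/3)) + 1*(3*exp(2*I*pi/3))*conj(exp(-2*I*pi/3))]
      = (1/3)[(3) + (3*exp(2*I*pi/3)) + (3*exp(-2*I*pi/3))] = 0/3 = 0
  <chi_rho, chi_2> = (1/3)[1*(3)*conj(1) + 1*(3*exp(-2*I*pi/3))*conj(exp(-2*I*pi/3)) + 1*(3*exp(2*I*pi/3))*conj(exp(2*I*pi/3))]
      = (1/3)[(3) + (3) + (3)] = 9/3 = 3
(Exp terms are combined using exp(i*s)*conj(exp(i*t)) = exp(i*(s-t)), and sums of them are collapsed using the identity that for every m > 1 the m distinct m-th roots of unity sum to 0, e.g. 1 + exp(2*I*pi/3) + exp(-2*I*pi/3) = 0.)
Dimension check: dim(rho) = sum (mult * dim) = 0*1 + 0*1 + 3*1 = 3 = chi_rho(e) = 3.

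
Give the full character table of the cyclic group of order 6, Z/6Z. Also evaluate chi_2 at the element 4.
Character table of Z/6Z (irreps indexed chi_0,...,chi_5 with chi_k(m) = zeta_6^(k*m), zeta_6 = exp(2*pi*i/6)):
  irrep \ class  {0} (size 1)  {1} (size 1)    {2} (size 1)    {3} (size 1)  {4} (size 1)    {5} (size 1)  
  chi_0          1             1               1               1             1               1             
  chi_1          1             exp(I*pi/3)     exp(2*I*pi/3)   -1            exp(-2*I*pi/3)  exp(-I*pi/3)  
  chi_2          1             exp(2*I*pi/3)   exp(-2*I*pi/3)  1             exp(2*I*pi/3)   exp(-2*I*pi/3)
  chi_3          1             -1              1               -1            1               -1            
  chi_4          1             exp(-2*I*pi/3)  exp(2*I*pi/3)   1             exp(-2*I*pi/3)  exp(2*I*pi/3) 
  chi_5          1             exp(-I*pi/3)    exp(-2*I*pi/3)  -1            exp(2*I*pi/3)   exp(I*pi/3)   

Spot check: chi_2(4) = zeta_6^(2*4) = zeta_6^8 = exp(2*I*pi/3).

Why: Z/6Z is abelian, so all 6 irreducible complex representations are 1-dimensional. They are given by chi_k(m) = zeta_6^(k*m) for k = 0,...,5. Row orthogonality: sum_m chi_k(m) conj(chi_l(m)) = 6 * [k = l].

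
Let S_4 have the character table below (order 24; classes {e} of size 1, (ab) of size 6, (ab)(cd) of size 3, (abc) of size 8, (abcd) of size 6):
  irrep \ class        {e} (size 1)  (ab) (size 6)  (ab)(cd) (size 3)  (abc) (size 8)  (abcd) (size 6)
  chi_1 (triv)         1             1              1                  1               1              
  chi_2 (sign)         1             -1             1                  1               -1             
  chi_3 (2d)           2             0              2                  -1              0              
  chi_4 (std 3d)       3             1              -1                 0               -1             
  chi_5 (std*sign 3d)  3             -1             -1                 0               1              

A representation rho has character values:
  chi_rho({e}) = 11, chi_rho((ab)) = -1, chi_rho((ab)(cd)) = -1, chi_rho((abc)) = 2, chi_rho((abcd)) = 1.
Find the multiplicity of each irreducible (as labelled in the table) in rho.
Multiplicities: chi_1: 1, chi_2: 1, chi_3: 0, chi_4: 1, chi_5: 2.

Derivation: Use <chi_rho, chi> = (1/|G|) sum_C |C| * chi_rho(C) * conj(chi(C)) with |G| = 24 for each irreducible chi in the table:
  <chi_rho, chi_1> = (1/24)[1*(11)*conj(1) + 6*(-1)*conj(1) + 3*(-1)*conj(1) + 8*(2)*conj(1) + 6*(1)*conj(1)]
      = (1/24)[(11) + (-6) + (-3) + (16) + (6)] = 24/24 = 1
  <chi_rho, chi_2> = (1/24)[1*(11)*conj(1) + 6*(-1)*conj(-1) + 3*(-1)*conj(1) + 8*(2)*conj(1) + 6*(1)*conj(-1)]
      = (1/24)[(11) + (6) + (-3) + (16) + (-6)] = 24/24 = 1
  <chi_rho, chi_3> = (1/24)[1*(11)*conj(2) + 6*(-1)*conj(0) + 3*(-1)*conj(2) + 8*(2)*conj(-1) + 6*(1)*conj(0)]
      = (1/24)[(22) + (0) + (-6) + (-16) + (0)] = 0/24 = 0
  <chi_rho, chi_4> = (1/24)[1*(11)*conj(3) + 6*(-1)*conj(1) + 3*(-1)*conj(-1) + 8*(2)*conj(0) + 6*(1)*conj(-1)]
      = (1/24)[(33) + (-6) + (3) + (0) + (-6)] = 24/24 = 1
  <chi_rho, chi_5> = (1/24)[1*(11)*conj(3) + 6*(-1)*conj(-1) + 3*(-1)*conj(-1) + 8*(2)*conj(0) + 6*(1)*conj(1)]
      = (1/24)[(33) + (6) + (3) + (0) + (6)] = 48/24 = 2
Dimension check: dim(rho) = sum (mult * dim) = 1*1 + 1*1 + 0*2 + 1*3 + 2*3 = 11 = chi_rho(e) = 11.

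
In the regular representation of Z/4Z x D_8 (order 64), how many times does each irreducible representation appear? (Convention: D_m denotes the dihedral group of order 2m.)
Each irreducible V_i of dimension d_i appears with multiplicity d_i, i.e. rho_reg = (direct sum over all irreducibles V_i) d_i V_i. The irreducible dimensions for Z/4Z x D_8 are 1, 1, 1, 1, 1, 1, 1, 1, 1, 1, 1, 1, 1, 1, 1, 1, 2, 2, 2, 2, 2, 2, 2, 2, 2, 2, 2, 2: 16 irreducibles of dimension 1, each with multiplicity 1; 12 irreducibles of dimension 2, each with multiplicity 2. Total dimension 16*1*1 + 12*2*2 = 64 = |G|.

Working: General theorem: in the regular representation of a finite group G, each irreducible appears with multiplicity equal to its dimension. Check: dim(rho_reg) = sum d_i^2 = 1 + 1 + 1 + 1 + 1 + 1 + 1 + 1 + 1 + 1 + 1 + 1 + 1 + 1 + 1 + 1 + 4 + 4 + 4 + 4 + 4 + 4 + 4 + 4 + 4 + 4 + 4 + 4 = 64 = |G|.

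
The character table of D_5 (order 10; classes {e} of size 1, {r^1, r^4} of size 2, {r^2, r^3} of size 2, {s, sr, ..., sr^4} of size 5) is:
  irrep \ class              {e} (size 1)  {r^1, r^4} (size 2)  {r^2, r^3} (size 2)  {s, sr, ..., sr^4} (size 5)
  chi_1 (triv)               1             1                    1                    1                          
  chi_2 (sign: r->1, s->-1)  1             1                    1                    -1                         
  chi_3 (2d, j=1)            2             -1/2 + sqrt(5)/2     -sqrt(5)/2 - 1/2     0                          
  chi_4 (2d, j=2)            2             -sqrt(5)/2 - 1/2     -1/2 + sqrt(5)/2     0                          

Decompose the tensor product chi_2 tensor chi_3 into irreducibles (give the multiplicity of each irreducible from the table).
chi_2 tensor chi_3 = chi_3 (all other irreducibles have multiplicity 0).

Explanation: The character of a tensor product is the pointwise product (chi_2 * chi_3)(C) = chi_2(C) * chi_3(C):
  {e}: (1)*(2), {r^1, r^4}: (1)*(-1/2 + sqrt(5)/2), {r^2, r^3}: (1)*(-sqrt(5)/2 - 1/2), {s, sr, ..., sr^4}: (-1)*(0)
so (chi_2 * chi_3) takes values
  {e} -> 2, {r^1, r^4} -> -1/2 + sqrt(5)/2, {r^2, r^3} -> -sqrt(5)/2 - 1/2, {s, sr, ..., sr^4} -> 0.
Now take the inner product of this character with each irreducible chi from the table, <chi_2*chi_3, chi> = (1/10) sum_C |C| (chi_2*chi_3)(C) conj(chi(C)):
  <chi_2*chi_3, chi_1> = (1/10)[1*(2)*conj(1) + 2*(-1/2 + sqrt(5)/2)*conj(1) + 2*(-sqrt(5)/2 - 1/2)*conj(1) + 5*(0)*conj(1)]
      = (1/10)[(2) + (-1 + sqrt(5)) + (-sqrt(5) - 1) + (0)] = 0/10 = 0
  <chi_2*chi_3, chi_2> = (1/10)[1*(2)*conj(1) + 2*(-1/2 + sqrt(5)/2)*conj(1) + 2*(-sqrt(5)/2 - 1/2)*conj(1) + 5*(0)*conj(-1)]
      = (1/10)[(2) + (-1 + sqrt(5)) + (-sqrt(5) - 1) + (0)] = 0/10 = 0
  <chi_2*chi_3, chi_3> = (1/10)[1*(2)*conj(2) + 2*(-1/2 + sqrt(5)/2)*conj(-1/2 + sqrt(5)/2) + 2*(-sqrt(5)/2 - 1/2)*conj(-sqrt(5)/2 - 1/2) + 5*(0)*conj(0)]
      = (1/10)[(4) + (3 - sqrt(5)) + (sqrt(5) + 3) + (0)] = 10/10 = 1
  <chi_2*chi_3, chi_4> = (1/10)[1*(2)*conj(2) + 2*(-1/2 + sqrt(5)/2)*conj(-sqrt(5)/2 - 1/2) + 2*(-sqrt(5)/2 - 1/2)*conj(-1/2 + sqrt(5)/2) + 5*(0)*conj(0)]
      = (1/10)[(4) + (-2) + (-2) + (0)] = 0/10 = 0
Hence the multiplicities are chi_3: 1. Dimension check: dim(chi_2)*dim(chi_3) = 1*2 = 2 and sum (mult * dim) = 1*2 = 2.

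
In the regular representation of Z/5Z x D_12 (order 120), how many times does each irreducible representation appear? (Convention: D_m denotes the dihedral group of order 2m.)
Each irreducible V_i of dimension d_i appears with multiplicity d_i, i.e. rho_reg = (direct sum over all irreducibles V_i) d_i V_i. The irreducible dimensions for Z/5Z x D_12 are 1, 1, 1, 1, 1, 1, 1, 1, 1, 1, 1, 1, 1, 1, 1, 1, 1, 1, 1, 1, 2, 2, 2, 2, 2, 2, 2, 2, 2, 2, 2, 2, 2, 2, 2, 2, 2, 2, 2, 2, 2, 2, 2, 2, 2: 20 irreducibles of dimension 1, each with multiplicity 1; 25 irreducibles of dimension 2, each with multiplicity 2. Total dimension 20*1*1 + 25*2*2 = 120 = |G|.

Argument: General theorem: in the regular representation of a finite group G, each irreducible appears with multiplicity equal to its dimension. Check: dim(rho_reg) = sum d_i^2 = 1 + 1 + 1 + 1 + 1 + 1 + 1 + 1 + 1 + 1 + 1 + 1 + 1 + 1 + 1 + 1 + 1 + 1 + 1 + 1 + 4 + 4 + 4 + 4 + 4 + 4 + 4 + 4 + 4 + 4 + 4 + 4 + 4 + 4 + 4 + 4 + 4 + 4 + 4 + 4 + 4 + 4 + 4 + 4 + 4 = 120 = |G|.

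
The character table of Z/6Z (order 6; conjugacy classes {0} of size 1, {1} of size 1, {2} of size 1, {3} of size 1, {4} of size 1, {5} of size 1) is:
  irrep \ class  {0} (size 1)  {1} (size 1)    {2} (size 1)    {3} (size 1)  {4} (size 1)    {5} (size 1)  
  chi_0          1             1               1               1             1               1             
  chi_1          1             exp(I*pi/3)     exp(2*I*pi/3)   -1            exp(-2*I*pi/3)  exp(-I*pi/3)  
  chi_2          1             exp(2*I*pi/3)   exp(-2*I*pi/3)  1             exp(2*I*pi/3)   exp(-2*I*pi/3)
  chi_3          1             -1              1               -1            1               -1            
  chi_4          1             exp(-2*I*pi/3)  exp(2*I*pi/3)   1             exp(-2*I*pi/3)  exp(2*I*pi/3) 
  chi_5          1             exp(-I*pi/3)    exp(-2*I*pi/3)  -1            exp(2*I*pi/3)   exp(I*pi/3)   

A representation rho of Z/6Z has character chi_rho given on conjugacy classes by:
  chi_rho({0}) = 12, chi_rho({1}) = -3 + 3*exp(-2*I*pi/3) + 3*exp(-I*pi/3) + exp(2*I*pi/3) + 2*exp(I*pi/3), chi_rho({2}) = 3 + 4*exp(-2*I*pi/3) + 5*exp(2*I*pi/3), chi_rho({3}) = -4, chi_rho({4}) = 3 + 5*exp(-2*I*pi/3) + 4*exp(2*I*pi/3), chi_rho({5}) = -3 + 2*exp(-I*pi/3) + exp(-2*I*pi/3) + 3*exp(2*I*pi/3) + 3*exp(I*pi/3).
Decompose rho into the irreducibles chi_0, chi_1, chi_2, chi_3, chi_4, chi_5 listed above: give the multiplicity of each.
Multiplicities: chi_0: 0, chi_1: 2, chi_2: 1, chi_3: 3, chi_4: 3, chi_5: 3.

Argument: Use <chi_rho, chi> = (1/|G|) sum_C |C| * chi_rho(C) * conj(chi(C)) with |G| = 6 for each irreducible chi in the table:
  <chi_rho, chi_0> = (1/6)[1*(12)*conj(1) + 1*(-3 + 3*exp(-2*I*pi/3) + 3*exp(-I*pi/3) + exp(2*I*pi/3) + 2*exp(I*pi/3))*conj(1) + 1*(3 + 4*exp(-2*I*pi/3) + 5*exp(2*I*pi/3))*conj(1) + 1*(-4)*conj(1) + 1*(3 + 5*exp(-2*I*pi/3) + 4*exp(2*I*pi/3))*conj(1) + 1*(-3 + 2*exp(-I*pi/3) + exp(-2*I*pi/3) + 3*exp(2*I*pi/3) + 3*exp(I*pi/3))*conj(1)]
      = (1/6)[(12) + (-3 + 3*exp(-2*I*pi/3) + 3*exp(-I*pi/3) + exp(2*I*pi/3) + 2*exp(I*pi/3)) + (3 + 4*exp(-2*I*pi/3) + 5*exp(2*I*pi/3)) + (-4) + (3 + 5*exp(-2*I*pi/3) + 4*exp(2*I*pi/3)) + (-3 + 2*exp(-I*pi/3) + exp(-2*I*pi/3) + 3*exp(2*I*pi/3) + 3*exp(I*pi/3))] = 0/6 = 0
  <chi_rho, chi_1> = (1/6)[1*(12)*conj(1) + 1*(-3 + 3*exp(-2*I*pi/3) + 3*exp(-I*pi/3) + exp(2*I*pi/3) + 2*exp(I*pi/3))*conj(exp(I*pi/3)) + 1*(3 + 4*exp(-2*I*pi/3) + 5*exp(2*I*pi/3))*conj(exp(2*I*pi/3)) + 1*(-4)*conj(-1) + 1*(3 + 5*exp(-2*I*pi/3) + 4*exp(2*I*pi/3))*conj(exp(-2*I*pi/3)) + 1*(-3 + 2*exp(-I*pi/3) + exp(-2*I*pi/3) + 3*exp(2*I*pi/3) + 3*exp(I*pi/3))*conj(exp(-I*pi/3))]
      = (1/6)[(12) + (-1 + 3*exp(-2*I*pi/3) + exp(I*pi/3) - 3*exp(-I*pi/3)) + (5 + 3*exp(-2*I*pi/3) + 4*exp(2*I*pi/3)) + (4) + (5 + 4*exp(-2*I*pi/3) + 3*exp(2*I*pi/3)) + (-1 - 3*exp(I*pi/3) + exp(-I*pi/3) + 3*exp(2*I*pi/3))] = 12/6 = 2
  <chi_rho, chi_2> = (1/6)[1*(12)*conj(1) + 1*(-3 + 3*exp(-2*I*pi/3) + 3*exp(-I*pi/3) + exp(2*I*pi/3) + 2*exp(I*pi/3))*conj(exp(2*I*pi/3)) + 1*(3 + 4*exp(-2*I*pi/3) + 5*exp(2*I*pi/3))*conj(exp(-2*I*pi/3)) + 1*(-4)*conj(1) + 1*(3 + 5*exp(-2*I*pi/3) + 4*exp(2*I*pi/3))*conj(exp(2*I*pi/3)) + 1*(-3 + 2*exp(-I*pi/3) + exp(-2*I*pi/3) + 3*exp(2*I*pi/3) + 3*exp(I*pi/3))*conj(exp(-2*I*pi/3))]
      = (1/6)[(12) + (-2 + 2*exp(-I*pi/3) + 3*exp(2*I*pi/3) - 3*exp(-2*I*pi/3)) + (4 + 5*exp(-2*I*pi/3) + 3*exp(2*I*pi/3)) + (-4) + (4 + 3*exp(-2*I*pi/3) + 5*exp(2*I*pi/3)) + (-2 + 3*exp(-2*I*pi/3) - 3*exp(2*I*pi/3) + 2*exp(I*pi/3))] = 6/6 = 1
  <chi_rho, chi_3> = (1/6)[1*(12)*conj(1) + 1*(-3 + 3*exp(-2*I*pi/3) + 3*exp(-I*pi/3) + exp(2*I*pi/3) + 2*exp(I*pi/3))*conj(-1) + 1*(3 + 4*exp(-2*I*pi/3) + 5*exp(2*I*pi/3))*conj(1) + 1*(-4)*conj(-1) + 1*(3 + 5*exp(-2*I*pi/3) + 4*exp(2*I*pi/3))*conj(1) + 1*(-3 + 2*exp(-I*pi/3) + exp(-2*I*pi/3) + 3*exp(2*I*pi/3) + 3*exp(I*pi/3))*conj(-1)]
      = (1/6)[(12) + (3 - 2*exp(I*pi/3) - exp(2*I*pi/3) - 3*exp(-I*pi/3) - 3*exp(-2*I*pi/3)) + (3 + 4*exp(-2*I*pi/3) + 5*exp(2*I*pi/3)) + (4) + (3 + 5*exp(-2*I*pi/3) + 4*exp(2*I*pi/3)) + (3 - 3*exp(I*pi/3) - 3*exp(2*I*pi/3) - exp(-2*I*pi/3) - 2*exp(-I*pi/3))] = 18/6 = 3
  <chi_rho, chi_4> = (1/6)[1*(12)*conj(1) + 1*(-3 + 3*exp(-2*I*pi/3) + 3*exp(-I*pi/3) + exp(2*I*pi/3) + 2*exp(I*pi/3))*conj(exp(-2*I*pi/3)) + 1*(3 + 4*exp(-2*I*pi/3) + 5*exp(2*I*pi/3))*conj(exp(2*I*pi/3)) + 1*(-4)*conj(1) + 1*(3 + 5*exp(-2*I*pi/3) + 4*exp(2*I*pi/3))*conj(exp(-2*I*pi/3)) + 1*(-3 + 2*exp(-I*pi/3) + exp(-2*I*pi/3) + 3*exp(2*I*pi/3) + 3*exp(I*pi/3))*conj(exp(2*I*pi/3))]
      = (1/6)[(12) + (1 - 3*exp(2*I*pi/3) + exp(-2*I*pi/3) + 3*exp(I*pi/3)) + (5 + 3*exp(-2*I*pi/3) + 4*exp(2*I*pi/3)) + (-4) + (5 + 4*exp(-2*I*pi/3) + 3*exp(2*I*pi/3)) + (1 + 3*exp(-I*pi/3) + exp(2*I*pi/3) - 3*exp(-2*I*pi/3))] = 18/6 = 3
  <chi_rho, chi_5> = (1/6)[1*(12)*conj(1) + 1*(-3 + 3*exp(-2*I*pi/3) + 3*exp(-I*pi/3) + exp(2*I*pi/3) + 2*exp(I*pi/3))*conj(exp(-I*pi/3)) + 1*(3 + 4*exp(-2*I*pi/3) + 5*exp(2*I*pi/3))*conj(exp(-2*I*pi/3)) + 1*(-4)*conj(-1) + 1*(3 + 5*exp(-2*I*pi/3) + 4*exp(2*I*pi/3))*conj(exp(2*I*pi/3)) + 1*(-3 + 2*exp(-I*pi/3) + exp(-2*I*pi/3) + 3*exp(2*I*pi/3) + 3*exp(I*pi/3))*conj(exp(I*pi/3))]
      = (1/6)[(12) + (2 - 3*exp(I*pi/3) + 3*exp(-I*pi/3) + 2*exp(2*I*pi/3)) + (4 + 5*exp(-2*I*pi/3) + 3*exp(2*I*pi/3)) + (4) + (4 + 3*exp(-2*I*pi/3) + 5*exp(2*I*pi/3)) + (2 + 2*exp(-2*I*pi/3) - 3*exp(-I*pi/3) + 3*exp(I*pi/3))] = 18/6 = 3
(Exp terms are combined using exp(i*s)*conj(exp(i*t)) = exp(i*(s-t)), and sums of them are collapsed using the identity that for every m > 1 the m distinct m-th roots of unity sum to 0, e.g. 1 + exp(2*I*pi/3) + exp(-2*I*pi/3) = 0.)
Dimension check: dim(rho) = sum (mult * dim) = 0*1 + 2*1 + 1*1 + 3*1 + 3*1 + 3*1 = 12 = chi_rho(e) = 12.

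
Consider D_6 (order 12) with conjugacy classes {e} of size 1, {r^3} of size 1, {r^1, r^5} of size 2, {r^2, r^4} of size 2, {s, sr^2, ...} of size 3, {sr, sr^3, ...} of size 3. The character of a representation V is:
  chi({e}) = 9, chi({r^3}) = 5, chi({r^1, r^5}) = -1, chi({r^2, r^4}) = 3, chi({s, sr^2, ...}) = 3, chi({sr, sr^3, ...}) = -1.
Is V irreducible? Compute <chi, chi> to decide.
Not irreducible (reducible): <chi, chi> = 13 > 1.

Details: <chi, chi> = (1/|G|) sum_C |C| * |chi(C)|^2 = (1/12)[1*|9|^2 + 1*|5|^2 + 2*|-1|^2 + 2*|3|^2 + 3*|3|^2 + 3*|-1|^2]
  = (1/12)[(81) + (25) + (2) + (18) + (27) + (3)] = 156/12 = 13.
A character is irreducible iff <chi, chi> = 1, so this representation is reducible.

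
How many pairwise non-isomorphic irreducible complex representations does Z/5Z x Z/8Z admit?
40

Solution. The number of irreducible complex representations of a finite group equals its number of conjugacy classes. Z/5Z x Z/8Z is abelian of order 40, so every element is its own conjugacy class: 40 classes, so Z/5Z x Z/8Z (order 40) has exactly 40 irreducible complex representations.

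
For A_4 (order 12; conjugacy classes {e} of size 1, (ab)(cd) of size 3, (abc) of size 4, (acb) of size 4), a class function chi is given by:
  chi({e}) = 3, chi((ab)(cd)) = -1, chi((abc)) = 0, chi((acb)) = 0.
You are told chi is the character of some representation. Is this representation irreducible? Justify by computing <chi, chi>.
Irreducible: <chi, chi> = 1.

Working: <chi, chi> = (1/|G|) sum_C |C| * |chi(C)|^2 = (1/12)[1*|3|^2 + 3*|-1|^2 + 4*|0|^2 + 4*|0|^2]
  = (1/12)[(9) + (3) + (0) + (0)] = 12/12 = 1.
(Exp terms are combined using exp(i*s)*conj(exp(i*t)) = exp(i*(s-t)), and sums of them are collapsed using the identity that for every m > 1 the m distinct m-th roots of unity sum to 0, e.g. 1 + exp(2*I*pi/3) + exp(-2*I*pi/3) = 0.)
A character is irreducible iff <chi, chi> = 1, so this representation is irreducible.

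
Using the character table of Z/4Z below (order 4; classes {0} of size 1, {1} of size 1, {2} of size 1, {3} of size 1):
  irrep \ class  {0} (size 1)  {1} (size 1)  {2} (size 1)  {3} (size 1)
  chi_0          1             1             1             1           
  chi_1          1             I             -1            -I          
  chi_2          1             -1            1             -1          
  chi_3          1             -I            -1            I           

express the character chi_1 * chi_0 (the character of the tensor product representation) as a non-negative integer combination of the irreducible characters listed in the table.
chi_1 tensor chi_0 = chi_1 (all other irreducibles have multiplicity 0).

Justification: The character of a tensor product is the pointwise product (chi_1 * chi_0)(C) = chi_1(C) * chi_0(C):
  {0}: (1)*(1), {1}: (I)*(1), {2}: (-1)*(1), {3}: (-I)*(1)
so (chi_1 * chi_0) takes values
  {0} -> 1, {1} -> I, {2} -> -1, {3} -> -I.
Now take the inner product of this character with each irreducible chi from the table, <chi_1*chi_0, chi> = (1/4) sum_C |C| (chi_1*chi_0)(C) conj(chi(C)):
  <chi_1*chi_0, chi_0> = (1/4)[1*(1)*conj(1) + 1*(I)*conj(1) + 1*(-1)*conj(1) + 1*(-I)*conj(1)]
      = (1/4)[(1) + (I) + (-1) + (-I)] = 0/4 = 0
  <chi_1*chi_0, chi_1> = (1/4)[1*(1)*conj(1) + 1*(I)*conj(I) + 1*(-1)*conj(-1) + 1*(-I)*conj(-I)]
      = (1/4)[(1) + (1) + (1) + (1)] = 4/4 = 1
  <chi_1*chi_0, chi_2> = (1/4)[1*(1)*conj(1) + 1*(I)*conj(-1) + 1*(-1)*conj(1) + 1*(-I)*conj(-1)]
      = (1/4)[(1) + (-I) + (-1) + (I)] = 0/4 = 0
  <chi_1*chi_0, chi_3> = (1/4)[1*(1)*conj(1) + 1*(I)*conj(-I) + 1*(-1)*conj(-1) + 1*(-I)*conj(I)]
      = (1/4)[(1) + (-1) + (1) + (-1)] = 0/4 = 0
(Exp terms are combined using exp(i*s)*conj(exp(i*t)) = exp(i*(s-t)), and sums of them are collapsed using the identity that for every m > 1 the m distinct m-th roots of unity sum to 0, e.g. 1 + exp(2*I*pi/3) + exp(-2*I*pi/3) = 0.)
Hence the multiplicities are chi_1: 1. Dimension check: dim(chi_1)*dim(chi_0) = 1*1 = 1 and sum (mult * dim) = 1*1 = 1.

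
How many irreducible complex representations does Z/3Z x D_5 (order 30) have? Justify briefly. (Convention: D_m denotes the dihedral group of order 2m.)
12

Explanation: The number of irreducible complex representations of a finite group equals its number of conjugacy classes. For a direct product, #classes(G x H) = #classes(G) * #classes(H). Z/3Z has 3 classes (abelian), D_5 has 4 classes, so 3 * 4 = 12, so Z/3Z x D_5 (order 30) has exactly 12 irreducible complex representations.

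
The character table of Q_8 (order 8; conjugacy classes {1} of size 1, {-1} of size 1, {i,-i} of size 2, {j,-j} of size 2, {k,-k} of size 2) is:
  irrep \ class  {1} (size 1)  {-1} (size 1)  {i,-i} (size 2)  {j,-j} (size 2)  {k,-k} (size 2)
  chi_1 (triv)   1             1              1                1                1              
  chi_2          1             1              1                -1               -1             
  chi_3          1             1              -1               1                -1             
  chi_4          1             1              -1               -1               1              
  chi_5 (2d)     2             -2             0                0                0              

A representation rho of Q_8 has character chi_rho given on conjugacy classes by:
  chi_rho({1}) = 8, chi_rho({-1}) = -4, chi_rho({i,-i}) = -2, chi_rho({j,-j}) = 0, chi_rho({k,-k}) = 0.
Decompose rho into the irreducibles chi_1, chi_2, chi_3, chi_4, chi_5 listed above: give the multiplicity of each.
Multiplicities: chi_1: 0, chi_2: 0, chi_3: 1, chi_4: 1, chi_5: 3.

Reasoning: Use <chi_rho, chi> = (1/|G|) sum_C |C| * chi_rho(C) * conj(chi(C)) with |G| = 8 for each irreducible chi in the table:
  <chi_rho, chi_1> = (1/8)[1*(8)*conj(1) + 1*(-4)*conj(1) + 2*(-2)*conj(1) + 2*(0)*conj(1) + 2*(0)*conj(1)]
      = (1/8)[(8) + (-4) + (-4) + (0) + (0)] = 0/8 = 0
  <chi_rho, chi_2> = (1/8)[1*(8)*conj(1) + 1*(-4)*conj(1) + 2*(-2)*conj(1) + 2*(0)*conj(-1) + 2*(0)*conj(-1)]
      = (1/8)[(8) + (-4) + (-4) + (0) + (0)] = 0/8 = 0
  <chi_rho, chi_3> = (1/8)[1*(8)*conj(1) + 1*(-4)*conj(1) + 2*(-2)*conj(-1) + 2*(0)*conj(1) + 2*(0)*conj(-1)]
      = (1/8)[(8) + (-4) + (4) + (0) + (0)] = 8/8 = 1
  <chi_rho, chi_4> = (1/8)[1*(8)*conj(1) + 1*(-4)*conj(1) + 2*(-2)*conj(-1) + 2*(0)*conj(-1) + 2*(0)*conj(1)]
      = (1/8)[(8) + (-4) + (4) + (0) + (0)] = 8/8 = 1
  <chi_rho, chi_5> = (1/8)[1*(8)*conj(2) + 1*(-4)*conj(-2) + 2*(-2)*conj(0) + 2*(0)*conj(0) + 2*(0)*conj(0)]
      = (1/8)[(16) + (8) + (0) + (0) + (0)] = 24/8 = 3
Dimension check: dim(rho) = sum (mult * dim) = 0*1 + 0*1 + 1*1 + 1*1 + 3*2 = 8 = chi_rho(e) = 8.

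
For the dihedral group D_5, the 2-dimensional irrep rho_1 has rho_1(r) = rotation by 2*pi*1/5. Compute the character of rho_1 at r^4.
chi_{rho_1}(r^4) = 2*cos(2*pi*1*4/5) = -1/2 + sqrt(5)/2

Reasoning: rho_1(r^4) is rotation by angle 2*pi*1*4/5, whose trace is 2*cos(2*pi*1*4/5) = -1/2 + sqrt(5)/2.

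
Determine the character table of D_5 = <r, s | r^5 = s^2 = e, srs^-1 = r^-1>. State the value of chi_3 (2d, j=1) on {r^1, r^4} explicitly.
Conjugacy classes: {e} of size 1, {r^1, r^4} of size 2, {r^2, r^3} of size 2, {s, sr, ..., sr^4} of size 5.
Character table:
  irrep \ class              {e} (size 1)  {r^1, r^4} (size 2)  {r^2, r^3} (size 2)  {s, sr, ..., sr^4} (size 5)
  chi_1 (triv)               1             1                    1                    1                          
  chi_2 (sign: r->1, s->-1)  1             1                    1                    -1                         
  chi_3 (2d, j=1)            2             -1/2 + sqrt(5)/2     -sqrt(5)/2 - 1/2     0                          
  chi_4 (2d, j=2)            2             -sqrt(5)/2 - 1/2     -1/2 + sqrt(5)/2     0                          

Spot check: chi_3 (2d, j=1) on {r^1, r^4} = -1/2 + sqrt(5)/2.

D_5 has order 2*5 = 10 with 4 conjugacy classes, hence 4 irreducibles. Sum of squared dims 1 + 1 + 4 + 4 = 10 = |G|. Linear characters come from the abelianisation; the 2-dimensional irreps have character r^k -> 2*cos(2*pi*j*k/5), reflections -> 0.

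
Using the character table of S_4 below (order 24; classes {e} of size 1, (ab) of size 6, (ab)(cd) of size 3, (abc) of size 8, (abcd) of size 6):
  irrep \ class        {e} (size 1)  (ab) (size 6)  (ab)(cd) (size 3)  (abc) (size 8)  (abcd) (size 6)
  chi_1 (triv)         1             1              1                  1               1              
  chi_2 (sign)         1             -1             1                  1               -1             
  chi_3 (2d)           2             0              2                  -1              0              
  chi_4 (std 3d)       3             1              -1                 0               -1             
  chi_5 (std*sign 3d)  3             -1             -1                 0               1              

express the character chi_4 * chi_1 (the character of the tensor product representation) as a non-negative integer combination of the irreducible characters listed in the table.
chi_4 tensor chi_1 = chi_4 (all other irreducibles have multiplicity 0).

Explanation: The character of a tensor product is the pointwise product (chi_4 * chi_1)(C) = chi_4(C) * chi_1(C):
  {e}: (3)*(1), (ab): (1)*(1), (ab)(cd): (-1)*(1), (abc): (0)*(1), (abcd): (-1)*(1)
so (chi_4 * chi_1) takes values
  {e} -> 3, (ab) -> 1, (ab)(cd) -> -1, (abc) -> 0, (abcd) -> -1.
Now take the inner product of this character with each irreducible chi from the table, <chi_4*chi_1, chi> = (1/24) sum_C |C| (chi_4*chi_1)(C) conj(chi(C)):
  <chi_4*chi_1, chi_1> = (1/24)[1*(3)*conj(1) + 6*(1)*conj(1) + 3*(-1)*conj(1) + 8*(0)*conj(1) + 6*(-1)*conj(1)]
      = (1/24)[(3) + (6) + (-3) + (0) + (-6)] = 0/24 = 0
  <chi_4*chi_1, chi_2> = (1/24)[1*(3)*conj(1) + 6*(1)*conj(-1) + 3*(-1)*conj(1) + 8*(0)*conj(1) + 6*(-1)*conj(-1)]
      = (1/24)[(3) + (-6) + (-3) + (0) + (6)] = 0/24 = 0
  <chi_4*chi_1, chi_3> = (1/24)[1*(3)*conj(2) + 6*(1)*conj(0) + 3*(-1)*conj(2) + 8*(0)*conj(-1) + 6*(-1)*conj(0)]
      = (1/24)[(6) + (0) + (-6) + (0) + (0)] = 0/24 = 0
  <chi_4*chi_1, chi_4> = (1/24)[1*(3)*conj(3) + 6*(1)*conj(1) + 3*(-1)*conj(-1) + 8*(0)*conj(0) + 6*(-1)*conj(-1)]
      = (1/24)[(9) + (6) + (3) + (0) + (6)] = 24/24 = 1
  <chi_4*chi_1, chi_5> = (1/24)[1*(3)*conj(3) + 6*(1)*conj(-1) + 3*(-1)*conj(-1) + 8*(0)*conj(0) + 6*(-1)*conj(1)]
      = (1/24)[(9) + (-6) + (3) + (0) + (-6)] = 0/24 = 0
Hence the multiplicities are chi_4: 1. Dimension check: dim(chi_4)*dim(chi_1) = 3*1 = 3 and sum (mult * dim) = 1*3 = 3.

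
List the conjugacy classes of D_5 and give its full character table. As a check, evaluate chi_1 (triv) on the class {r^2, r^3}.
Conjugacy classes: {e} of size 1, {r^1, r^4} of size 2, {r^2, r^3} of size 2, {s, sr, ..., sr^4} of size 5.
Character table:
  irrep \ class              {e} (size 1)  {r^1, r^4} (size 2)  {r^2, r^3} (size 2)  {s, sr, ..., sr^4} (size 5)
  chi_1 (triv)               1             1                    1                    1                          
  chi_2 (sign: r->1, s->-1)  1             1                    1                    -1                         
  chi_3 (2d, j=1)            2             -1/2 + sqrt(5)/2     -sqrt(5)/2 - 1/2     0                          
  chi_4 (2d, j=2)            2             -sqrt(5)/2 - 1/2     -1/2 + sqrt(5)/2     0                          

Spot check: chi_1 (triv) on {r^2, r^3} = 1.

Proof sketch: D_5 has order 2*5 = 10 with 4 conjugacy classes, hence 4 irreducibles. Sum of squared dims 1 + 1 + 4 + 4 = 10 = |G|. Linear characters come from the abelianisation; the 2-dimensional irreps have character r^k -> 2*cos(2*pi*j*k/5), reflections -> 0.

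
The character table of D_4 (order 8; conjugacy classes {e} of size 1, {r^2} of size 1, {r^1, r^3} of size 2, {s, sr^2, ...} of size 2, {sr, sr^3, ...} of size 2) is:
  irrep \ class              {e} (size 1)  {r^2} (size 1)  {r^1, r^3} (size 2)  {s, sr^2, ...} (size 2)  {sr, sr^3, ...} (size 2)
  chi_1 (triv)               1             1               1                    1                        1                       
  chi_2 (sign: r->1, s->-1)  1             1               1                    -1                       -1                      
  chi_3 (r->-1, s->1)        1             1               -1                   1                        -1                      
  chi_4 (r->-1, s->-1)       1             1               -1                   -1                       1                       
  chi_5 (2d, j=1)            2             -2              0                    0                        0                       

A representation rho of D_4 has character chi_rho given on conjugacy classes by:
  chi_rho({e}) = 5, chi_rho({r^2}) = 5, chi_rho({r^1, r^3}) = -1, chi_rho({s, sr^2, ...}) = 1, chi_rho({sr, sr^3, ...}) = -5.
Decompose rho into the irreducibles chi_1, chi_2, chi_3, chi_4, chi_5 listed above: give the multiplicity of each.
Multiplicities: chi_1: 0, chi_2: 2, chi_3: 3, chi_4: 0, chi_5: 0.

Reasoning: Use <chi_rho, chi> = (1/|G|) sum_C |C| * chi_rho(C) * conj(chi(C)) with |G| = 8 for each irreducible chi in the table:
  <chi_rho, chi_1> = (1/8)[1*(5)*conj(1) + 1*(5)*conj(1) + 2*(-1)*conj(1) + 2*(1)*conj(1) + 2*(-5)*conj(1)]
      = (1/8)[(5) + (5) + (-2) + (2) + (-10)] = 0/8 = 0
  <chi_rho, chi_2> = (1/8)[1*(5)*conj(1) + 1*(5)*conj(1) + 2*(-1)*conj(1) + 2*(1)*conj(-1) + 2*(-5)*conj(-1)]
      = (1/8)[(5) + (5) + (-2) + (-2) + (10)] = 16/8 = 2
  <chi_rho, chi_3> = (1/8)[1*(5)*conj(1) + 1*(5)*conj(1) + 2*(-1)*conj(-1) + 2*(1)*conj(1) + 2*(-5)*conj(-1)]
      = (1/8)[(5) + (5) + (2) + (2) + (10)] = 24/8 = 3
  <chi_rho, chi_4> = (1/8)[1*(5)*conj(1) + 1*(5)*conj(1) + 2*(-1)*conj(-1) + 2*(1)*conj(-1) + 2*(-5)*conj(1)]
      = (1/8)[(5) + (5) + (2) + (-2) + (-10)] = 0/8 = 0
  <chi_rho, chi_5> = (1/8)[1*(5)*conj(2) + 1*(5)*conj(-2) + 2*(-1)*conj(0) + 2*(1)*conj(0) + 2*(-5)*conj(0)]
      = (1/8)[(10) + (-10) + (0) + (0) + (0)] = 0/8 = 0
Dimension check: dim(rho) = sum (mult * dim) = 0*1 + 2*1 + 3*1 + 0*1 + 0*2 = 5 = chi_rho(e) = 5.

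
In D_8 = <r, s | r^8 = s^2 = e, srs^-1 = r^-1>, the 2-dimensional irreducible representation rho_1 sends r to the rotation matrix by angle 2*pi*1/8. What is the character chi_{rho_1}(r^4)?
chi_{rho_1}(r^4) = 2*cos(2*pi*1*4/8) = -2

Justification: rho_1(r^4) is rotation by angle 2*pi*1*4/8, whose trace is 2*cos(2*pi*1*4/8) = -2.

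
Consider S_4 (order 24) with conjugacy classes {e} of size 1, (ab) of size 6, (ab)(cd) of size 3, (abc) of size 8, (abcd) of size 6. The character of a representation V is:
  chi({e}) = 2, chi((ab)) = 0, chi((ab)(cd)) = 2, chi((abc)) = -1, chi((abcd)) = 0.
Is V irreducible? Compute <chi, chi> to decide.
Irreducible: <chi, chi> = 1.

Derivation: <chi, chi> = (1/|G|) sum_C |C| * |chi(C)|^2 = (1/24)[1*|2|^2 + 6*|0|^2 + 3*|2|^2 + 8*|-1|^2 + 6*|0|^2]
  = (1/24)[(4) + (0) + (12) + (8) + (0)] = 24/24 = 1.
A character is irreducible iff <chi, chi> = 1, so this representation is irreducible.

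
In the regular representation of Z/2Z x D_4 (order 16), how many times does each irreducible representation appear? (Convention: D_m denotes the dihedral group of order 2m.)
Each irreducible V_i of dimension d_i appears with multiplicity d_i, i.e. rho_reg = (direct sum over all irreducibles V_i) d_i V_i. The irreducible dimensions for Z/2Z x D_4 are 1, 1, 1, 1, 1, 1, 1, 1, 2, 2: 8 irreducibles of dimension 1, each with multiplicity 1; 2 irreducibles of dimension 2, each with multiplicity 2. Total dimension 8*1*1 + 2*2*2 = 16 = |G|.

Details: General theorem: in the regular representation of a finite group G, each irreducible appears with multiplicity equal to its dimension. Check: dim(rho_reg) = sum d_i^2 = 1 + 1 + 1 + 1 + 1 + 1 + 1 + 1 + 4 + 4 = 16 = |G|.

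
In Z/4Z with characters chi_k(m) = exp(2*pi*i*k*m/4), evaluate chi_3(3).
chi_3(3) = zeta_4^9 = I

Justification: chi_3(3) = zeta_4^(3*3) = zeta_4^9. Since zeta_4^4 = 1, this equals zeta_4^1 = exp(2*pi*i*1/4) = I.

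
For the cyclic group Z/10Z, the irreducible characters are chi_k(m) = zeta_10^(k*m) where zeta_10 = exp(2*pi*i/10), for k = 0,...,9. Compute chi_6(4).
chi_6(4) = zeta_10^24 = exp(4*I*pi/5)

Why: chi_6(4) = zeta_10^(6*4) = zeta_10^24. Since zeta_10^10 = 1, this equals zeta_10^4 = exp(2*pi*i*4/10) = exp(4*I*pi/5).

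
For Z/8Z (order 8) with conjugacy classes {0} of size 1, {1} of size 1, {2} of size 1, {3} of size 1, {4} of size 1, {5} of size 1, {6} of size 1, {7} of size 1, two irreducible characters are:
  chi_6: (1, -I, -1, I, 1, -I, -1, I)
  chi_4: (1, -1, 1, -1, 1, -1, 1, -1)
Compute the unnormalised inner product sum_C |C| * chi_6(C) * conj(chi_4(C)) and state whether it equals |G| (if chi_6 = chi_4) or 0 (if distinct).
Sum = 0; so <chi_6, chi_4> = 0 (distinct irreducibles are orthogonal).

Explanation: Compute term by term over conjugacy classes (|C| * chi_6(C) * conj(chi_4(C))):
  1*(1)*conj(1) + 1*(-I)*conj(-1) + 1*(-1)*conj(1) + 1*(I)*conj(-1) + 1*(1)*conj(1) + 1*(-I)*conj(-1) + 1*(-1)*conj(1) + 1*(I)*conj(-1)
  = (1) + (I) + (-1) + (-I) + (1) + (I) + (-1) + (-I)
  = 0.
(Exp terms are combined using exp(i*s)*conj(exp(i*t)) = exp(i*(s-t)), and sums of them are collapsed using the identity that for every m > 1 the m distinct m-th roots of unity sum to 0, e.g. 1 + exp(2*I*pi/3) + exp(-2*I*pi/3) = 0.)
Dividing by |G| = 8 gives 0/8 = 0, matching the row-orthogonality relation <chi_6, chi_4> = [chi_6 = chi_4].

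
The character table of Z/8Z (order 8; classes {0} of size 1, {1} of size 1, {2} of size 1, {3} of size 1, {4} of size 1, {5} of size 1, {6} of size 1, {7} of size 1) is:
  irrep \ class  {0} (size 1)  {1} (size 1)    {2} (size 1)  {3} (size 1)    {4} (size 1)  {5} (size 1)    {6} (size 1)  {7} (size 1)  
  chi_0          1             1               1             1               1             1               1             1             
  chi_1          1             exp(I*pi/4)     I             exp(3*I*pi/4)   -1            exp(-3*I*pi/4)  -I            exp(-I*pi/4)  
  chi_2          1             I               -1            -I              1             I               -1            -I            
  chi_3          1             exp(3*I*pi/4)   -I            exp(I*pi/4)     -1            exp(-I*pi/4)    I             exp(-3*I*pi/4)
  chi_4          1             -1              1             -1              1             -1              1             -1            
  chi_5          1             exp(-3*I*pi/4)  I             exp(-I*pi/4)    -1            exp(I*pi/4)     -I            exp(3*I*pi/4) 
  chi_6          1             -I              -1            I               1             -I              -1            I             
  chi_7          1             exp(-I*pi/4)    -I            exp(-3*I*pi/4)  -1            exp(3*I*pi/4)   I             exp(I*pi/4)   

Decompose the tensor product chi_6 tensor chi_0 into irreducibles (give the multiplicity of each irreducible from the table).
chi_6 tensor chi_0 = chi_6 (all other irreducibles have multiplicity 0).

The character of a tensor product is the pointwise product (chi_6 * chi_0)(C) = chi_6(C) * chi_0(C):
  {0}: (1)*(1), {1}: (-I)*(1), {2}: (-1)*(1), {3}: (I)*(1), {4}: (1)*(1), {5}: (-I)*(1), {6}: (-1)*(1), {7}: (I)*(1)
so (chi_6 * chi_0) takes values
  {0} -> 1, {1} -> -I, {2} -> -1, {3} -> I, {4} -> 1, {5} -> -I, {6} -> -1, {7} -> I.
Now take the inner product of this character with each irreducible chi from the table, <chi_6*chi_0, chi> = (1/8) sum_C |C| (chi_6*chi_0)(C) conj(chi(C)):
  <chi_6*chi_0, chi_0> = (1/8)[1*(1)*conj(1) + 1*(-I)*conj(1) + 1*(-1)*conj(1) + 1*(I)*conj(1) + 1*(1)*conj(1) + 1*(-I)*conj(1) + 1*(-1)*conj(1) + 1*(I)*conj(1)]
      = (1/8)[(1) + (-I) + (-1) + (I) + (1) + (-I) + (-1) + (I)] = 0/8 = 0
  <chi_6*chi_0, chi_1> = (1/8)[1*(1)*conj(1) + 1*(-I)*conj(exp(I*pi/4)) + 1*(-1)*conj(I) + 1*(I)*conj(exp(3*I*pi/4)) + 1*(1)*conj(-1) + 1*(-I)*conj(exp(-3*I*pi/4)) + 1*(-1)*conj(-I) + 1*(I)*conj(exp(-I*pi/4))]
      = (1/8)[(1) + (-exp(I*pi/4)) + (I) + (exp(-I*pi/4)) + (-1) + (-exp(-3*I*pi/4)) + (-I) + (exp(3*I*pi/4))] = 0/8 = 0
  <chi_6*chi_0, chi_2> = (1/8)[1*(1)*conj(1) + 1*(-I)*conj(I) + 1*(-1)*conj(-1) + 1*(I)*conj(-I) + 1*(1)*conj(1) + 1*(-I)*conj(I) + 1*(-1)*conj(-1) + 1*(I)*conj(-I)]
      = (1/8)[(1) + (-1) + (1) + (-1) + (1) + (-1) + (1) + (-1)] = 0/8 = 0
  <chi_6*chi_0, chi_3> = (1/8)[1*(1)*conj(1) + 1*(-I)*conj(exp(3*I*pi/4)) + 1*(-1)*conj(-I) + 1*(I)*conj(exp(I*pi/4)) + 1*(1)*conj(-1) + 1*(-I)*conj(exp(-I*pi/4)) + 1*(-1)*conj(I) + 1*(I)*conj(exp(-3*I*pi/4))]
      = (1/8)[(1) + (-exp(-I*pi/4)) + (-I) + (exp(I*pi/4)) + (-1) + (-exp(3*I*pi/4)) + (I) + (exp(-3*I*pi/4))] = 0/8 = 0
  <chi_6*chi_0, chi_4> = (1/8)[1*(1)*conj(1) + 1*(-I)*conj(-1) + 1*(-1)*conj(1) + 1*(I)*conj(-1) + 1*(1)*conj(1) + 1*(-I)*conj(-1) + 1*(-1)*conj(1) + 1*(I)*conj(-1)]
      = (1/8)[(1) + (I) + (-1) + (-I) + (1) + (I) + (-1) + (-I)] = 0/8 = 0
  <chi_6*chi_0, chi_5> = (1/8)[1*(1)*conj(1) + 1*(-I)*conj(exp(-3*I*pi/4)) + 1*(-1)*conj(I) + 1*(I)*conj(exp(-I*pi/4)) + 1*(1)*conj(-1) + 1*(-I)*conj(exp(I*pi/4)) + 1*(-1)*conj(-I) + 1*(I)*conj(exp(3*I*pi/4))]
      = (1/8)[(1) + (-exp(-3*I*pi/4)) + (I) + (exp(3*I*pi/4)) + (-1) + (-exp(I*pi/4)) + (-I) + (exp(-I*pi/4))] = 0/8 = 0
  <chi_6*chi_0, chi_6> = (1/8)[1*(1)*conj(1) + 1*(-I)*conj(-I) + 1*(-1)*conj(-1) + 1*(I)*conj(I) + 1*(1)*conj(1) + 1*(-I)*conj(-I) + 1*(-1)*conj(-1) + 1*(I)*conj(I)]
      = (1/8)[(1) + (1) + (1) + (1) + (1) + (1) + (1) + (1)] = 8/8 = 1
  <chi_6*chi_0, chi_7> = (1/8)[1*(1)*conj(1) + 1*(-I)*conj(exp(-I*pi/4)) + 1*(-1)*conj(-I) + 1*(I)*conj(exp(-3*I*pi/4)) + 1*(1)*conj(-1) + 1*(-I)*conj(exp(3*I*pi/4)) + 1*(-1)*conj(I) + 1*(I)*conj(exp(I*pi/4))]
      = (1/8)[(1) + (-exp(3*I*pi/4)) + (-I) + (exp(-3*I*pi/4)) + (-1) + (-exp(-I*pi/4)) + (I) + (exp(I*pi/4))] = 0/8 = 0
(Exp terms are combined using exp(i*s)*conj(exp(i*t)) = exp(i*(s-t)), and sums of them are collapsed using the identity that for every m > 1 the m distinct m-th roots of unity sum to 0, e.g. 1 + exp(2*I*pi/3) + exp(-2*I*pi/3) = 0.)
Hence the multiplicities are chi_6: 1. Dimension check: dim(chi_6)*dim(chi_0) = 1*1 = 1 and sum (mult * dim) = 1*1 = 1.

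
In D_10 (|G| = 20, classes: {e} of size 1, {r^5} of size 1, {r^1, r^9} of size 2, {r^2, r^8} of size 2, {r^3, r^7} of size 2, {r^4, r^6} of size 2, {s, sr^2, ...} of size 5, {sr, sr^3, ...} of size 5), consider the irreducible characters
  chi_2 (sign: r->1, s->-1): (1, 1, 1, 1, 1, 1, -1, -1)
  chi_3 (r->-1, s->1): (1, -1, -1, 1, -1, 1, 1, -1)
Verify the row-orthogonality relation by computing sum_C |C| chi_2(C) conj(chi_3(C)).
Sum = 0; so <chi_2, chi_3> = 0 (distinct irreducibles are orthogonal).

Reasoning: Compute term by term over conjugacy classes (|C| * chi_2(C) * conj(chi_3(C))):
  1*(1)*conj(1) + 1*(1)*conj(-1) + 2*(1)*conj(-1) + 2*(1)*conj(1) + 2*(1)*conj(-1) + 2*(1)*conj(1) + 5*(-1)*conj(1) + 5*(-1)*conj(-1)
  = (1) + (-1) + (-2) + (2) + (-2) + (2) + (-5) + (5)
  = 0.
Dividing by |G| = 20 gives 0/20 = 0, matching the row-orthogonality relation <chi_2, chi_3> = [chi_2 = chi_3].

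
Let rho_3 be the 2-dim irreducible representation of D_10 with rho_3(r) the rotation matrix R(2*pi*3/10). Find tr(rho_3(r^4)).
chi_{rho_3}(r^4) = 2*cos(2*pi*3*4/10) = -1/2 + sqrt(5)/2

Working: rho_3(r^4) is rotation by angle 2*pi*3*4/10, whose trace is 2*cos(2*pi*3*4/10) = -1/2 + sqrt(5)/2.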